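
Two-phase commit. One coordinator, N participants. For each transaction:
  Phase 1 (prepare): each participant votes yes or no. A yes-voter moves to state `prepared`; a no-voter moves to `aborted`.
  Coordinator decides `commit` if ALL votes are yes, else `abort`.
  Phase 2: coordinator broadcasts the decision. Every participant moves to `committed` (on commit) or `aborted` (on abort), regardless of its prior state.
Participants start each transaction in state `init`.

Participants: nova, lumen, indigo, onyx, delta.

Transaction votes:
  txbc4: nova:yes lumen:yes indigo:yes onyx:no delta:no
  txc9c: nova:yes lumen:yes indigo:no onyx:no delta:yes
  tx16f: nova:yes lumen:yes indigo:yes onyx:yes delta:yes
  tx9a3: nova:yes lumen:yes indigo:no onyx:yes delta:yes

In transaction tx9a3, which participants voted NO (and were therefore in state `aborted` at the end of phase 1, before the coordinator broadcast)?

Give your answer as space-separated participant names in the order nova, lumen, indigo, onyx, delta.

Answer: indigo

Derivation:
Txn tx9a3 phase 1: nova yes -> prepared; lumen yes -> prepared; indigo no -> aborted; onyx yes -> prepared; delta yes -> prepared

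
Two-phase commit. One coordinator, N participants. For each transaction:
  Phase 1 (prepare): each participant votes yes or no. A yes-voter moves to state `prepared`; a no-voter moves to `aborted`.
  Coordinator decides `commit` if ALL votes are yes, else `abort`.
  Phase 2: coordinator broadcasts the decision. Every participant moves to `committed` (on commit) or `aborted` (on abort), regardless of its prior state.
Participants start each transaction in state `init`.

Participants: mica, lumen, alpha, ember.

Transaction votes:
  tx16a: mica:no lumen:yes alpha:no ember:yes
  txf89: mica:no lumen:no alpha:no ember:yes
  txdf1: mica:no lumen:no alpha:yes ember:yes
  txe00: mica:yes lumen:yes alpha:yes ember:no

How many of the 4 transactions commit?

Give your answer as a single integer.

Answer: 0

Derivation:
tx16a: no from mica, alpha -> abort (commits=0)
txf89: no from mica, lumen, alpha -> abort (commits=0)
txdf1: no from mica, lumen -> abort (commits=0)
txe00: no from ember -> abort (commits=0)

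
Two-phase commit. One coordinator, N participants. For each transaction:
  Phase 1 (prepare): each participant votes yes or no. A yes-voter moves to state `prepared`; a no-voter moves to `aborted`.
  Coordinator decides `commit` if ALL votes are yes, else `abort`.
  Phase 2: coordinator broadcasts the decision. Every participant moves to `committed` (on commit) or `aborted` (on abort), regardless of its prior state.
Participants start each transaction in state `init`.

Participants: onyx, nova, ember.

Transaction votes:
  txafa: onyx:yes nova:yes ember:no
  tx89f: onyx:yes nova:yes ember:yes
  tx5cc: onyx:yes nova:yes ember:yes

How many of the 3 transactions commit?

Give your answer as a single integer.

Answer: 2

Derivation:
txafa: no from ember -> abort (commits=0)
tx89f: all yes -> commit (commits=1)
tx5cc: all yes -> commit (commits=2)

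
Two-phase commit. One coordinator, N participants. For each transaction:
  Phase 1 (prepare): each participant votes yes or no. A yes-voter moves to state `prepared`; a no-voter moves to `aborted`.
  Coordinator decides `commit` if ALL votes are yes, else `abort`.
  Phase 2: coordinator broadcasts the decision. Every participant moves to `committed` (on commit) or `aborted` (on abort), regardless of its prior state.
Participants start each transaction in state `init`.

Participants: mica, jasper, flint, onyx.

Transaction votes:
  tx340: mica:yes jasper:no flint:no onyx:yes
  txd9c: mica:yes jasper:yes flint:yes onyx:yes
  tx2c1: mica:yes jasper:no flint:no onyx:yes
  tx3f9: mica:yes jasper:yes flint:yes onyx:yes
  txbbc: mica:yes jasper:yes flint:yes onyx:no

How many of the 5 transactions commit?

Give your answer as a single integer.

tx340: no from jasper, flint -> abort (commits=0)
txd9c: all yes -> commit (commits=1)
tx2c1: no from jasper, flint -> abort (commits=1)
tx3f9: all yes -> commit (commits=2)
txbbc: no from onyx -> abort (commits=2)

Answer: 2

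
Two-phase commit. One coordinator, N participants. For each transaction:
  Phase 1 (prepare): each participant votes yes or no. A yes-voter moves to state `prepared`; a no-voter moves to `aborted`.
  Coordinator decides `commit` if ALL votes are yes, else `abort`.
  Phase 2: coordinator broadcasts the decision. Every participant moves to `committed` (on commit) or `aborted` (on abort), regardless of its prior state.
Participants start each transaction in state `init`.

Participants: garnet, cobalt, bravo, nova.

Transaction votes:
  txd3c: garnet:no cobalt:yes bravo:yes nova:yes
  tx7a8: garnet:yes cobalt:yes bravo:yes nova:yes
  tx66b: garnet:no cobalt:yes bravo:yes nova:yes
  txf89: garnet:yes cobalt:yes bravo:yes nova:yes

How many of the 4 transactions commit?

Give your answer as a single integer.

txd3c: no from garnet -> abort (commits=0)
tx7a8: all yes -> commit (commits=1)
tx66b: no from garnet -> abort (commits=1)
txf89: all yes -> commit (commits=2)

Answer: 2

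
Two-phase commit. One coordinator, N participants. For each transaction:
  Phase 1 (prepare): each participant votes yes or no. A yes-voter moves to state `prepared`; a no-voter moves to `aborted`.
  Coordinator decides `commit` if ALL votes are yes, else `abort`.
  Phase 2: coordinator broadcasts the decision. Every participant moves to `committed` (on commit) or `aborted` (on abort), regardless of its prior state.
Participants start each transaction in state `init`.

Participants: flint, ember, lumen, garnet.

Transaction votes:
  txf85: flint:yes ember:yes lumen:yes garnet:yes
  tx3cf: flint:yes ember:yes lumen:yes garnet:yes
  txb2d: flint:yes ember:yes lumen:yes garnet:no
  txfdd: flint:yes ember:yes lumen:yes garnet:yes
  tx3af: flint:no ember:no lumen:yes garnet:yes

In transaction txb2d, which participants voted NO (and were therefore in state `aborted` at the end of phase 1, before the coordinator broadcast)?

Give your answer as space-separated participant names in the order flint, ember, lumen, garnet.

Answer: garnet

Derivation:
Txn txb2d phase 1: flint yes -> prepared; ember yes -> prepared; lumen yes -> prepared; garnet no -> aborted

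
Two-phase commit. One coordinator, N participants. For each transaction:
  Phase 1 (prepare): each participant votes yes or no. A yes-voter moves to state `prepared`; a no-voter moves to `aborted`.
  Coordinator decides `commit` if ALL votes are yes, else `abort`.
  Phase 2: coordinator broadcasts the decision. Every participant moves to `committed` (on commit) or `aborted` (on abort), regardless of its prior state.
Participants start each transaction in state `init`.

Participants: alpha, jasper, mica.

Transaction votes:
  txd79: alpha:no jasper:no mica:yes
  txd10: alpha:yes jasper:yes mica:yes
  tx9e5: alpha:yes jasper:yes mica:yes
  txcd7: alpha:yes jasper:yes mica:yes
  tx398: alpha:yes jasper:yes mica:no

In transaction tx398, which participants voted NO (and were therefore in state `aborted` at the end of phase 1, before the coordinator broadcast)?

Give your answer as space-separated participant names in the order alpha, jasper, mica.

Answer: mica

Derivation:
Txn tx398 phase 1: alpha yes -> prepared; jasper yes -> prepared; mica no -> aborted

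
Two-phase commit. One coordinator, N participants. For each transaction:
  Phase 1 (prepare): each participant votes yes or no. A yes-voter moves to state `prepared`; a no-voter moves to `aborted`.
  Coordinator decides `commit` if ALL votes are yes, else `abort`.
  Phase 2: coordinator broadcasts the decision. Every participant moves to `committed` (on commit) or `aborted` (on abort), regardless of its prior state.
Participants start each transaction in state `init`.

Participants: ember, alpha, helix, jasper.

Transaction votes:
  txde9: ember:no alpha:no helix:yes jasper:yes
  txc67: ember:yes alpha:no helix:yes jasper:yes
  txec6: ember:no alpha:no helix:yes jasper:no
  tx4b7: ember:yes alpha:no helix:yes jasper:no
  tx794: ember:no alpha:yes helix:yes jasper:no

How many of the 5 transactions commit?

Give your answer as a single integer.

txde9: no from ember, alpha -> abort (commits=0)
txc67: no from alpha -> abort (commits=0)
txec6: no from ember, alpha, jasper -> abort (commits=0)
tx4b7: no from alpha, jasper -> abort (commits=0)
tx794: no from ember, jasper -> abort (commits=0)

Answer: 0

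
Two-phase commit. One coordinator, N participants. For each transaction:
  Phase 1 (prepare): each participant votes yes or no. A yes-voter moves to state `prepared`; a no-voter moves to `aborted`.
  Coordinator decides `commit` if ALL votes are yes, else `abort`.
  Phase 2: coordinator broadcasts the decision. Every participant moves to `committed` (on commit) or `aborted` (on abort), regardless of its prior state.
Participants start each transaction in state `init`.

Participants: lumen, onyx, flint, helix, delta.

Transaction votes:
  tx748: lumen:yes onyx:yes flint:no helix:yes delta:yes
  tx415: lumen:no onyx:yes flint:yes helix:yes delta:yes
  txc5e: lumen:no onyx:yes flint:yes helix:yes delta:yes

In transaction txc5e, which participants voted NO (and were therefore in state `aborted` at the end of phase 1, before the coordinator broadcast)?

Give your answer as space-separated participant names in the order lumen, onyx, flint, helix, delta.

Answer: lumen

Derivation:
Txn txc5e phase 1: lumen no -> aborted; onyx yes -> prepared; flint yes -> prepared; helix yes -> prepared; delta yes -> prepared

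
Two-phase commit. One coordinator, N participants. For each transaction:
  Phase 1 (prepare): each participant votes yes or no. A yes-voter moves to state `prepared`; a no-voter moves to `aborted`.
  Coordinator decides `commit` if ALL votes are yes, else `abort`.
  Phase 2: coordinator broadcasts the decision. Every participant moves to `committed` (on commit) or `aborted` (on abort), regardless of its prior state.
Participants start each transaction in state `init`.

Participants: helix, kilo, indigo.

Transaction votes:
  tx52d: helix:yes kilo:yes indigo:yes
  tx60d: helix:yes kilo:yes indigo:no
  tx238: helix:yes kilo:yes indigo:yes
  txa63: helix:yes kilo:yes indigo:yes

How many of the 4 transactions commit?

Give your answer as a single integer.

Answer: 3

Derivation:
tx52d: all yes -> commit (commits=1)
tx60d: no from indigo -> abort (commits=1)
tx238: all yes -> commit (commits=2)
txa63: all yes -> commit (commits=3)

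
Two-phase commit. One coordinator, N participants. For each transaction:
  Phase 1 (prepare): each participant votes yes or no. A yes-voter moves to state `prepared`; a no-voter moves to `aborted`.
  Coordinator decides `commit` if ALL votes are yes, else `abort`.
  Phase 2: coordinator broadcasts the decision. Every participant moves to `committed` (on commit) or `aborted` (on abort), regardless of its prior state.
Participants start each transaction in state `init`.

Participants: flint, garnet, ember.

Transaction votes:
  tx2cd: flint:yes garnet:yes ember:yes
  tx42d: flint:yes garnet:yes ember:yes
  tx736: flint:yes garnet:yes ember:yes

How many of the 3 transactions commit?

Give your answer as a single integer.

Answer: 3

Derivation:
tx2cd: all yes -> commit (commits=1)
tx42d: all yes -> commit (commits=2)
tx736: all yes -> commit (commits=3)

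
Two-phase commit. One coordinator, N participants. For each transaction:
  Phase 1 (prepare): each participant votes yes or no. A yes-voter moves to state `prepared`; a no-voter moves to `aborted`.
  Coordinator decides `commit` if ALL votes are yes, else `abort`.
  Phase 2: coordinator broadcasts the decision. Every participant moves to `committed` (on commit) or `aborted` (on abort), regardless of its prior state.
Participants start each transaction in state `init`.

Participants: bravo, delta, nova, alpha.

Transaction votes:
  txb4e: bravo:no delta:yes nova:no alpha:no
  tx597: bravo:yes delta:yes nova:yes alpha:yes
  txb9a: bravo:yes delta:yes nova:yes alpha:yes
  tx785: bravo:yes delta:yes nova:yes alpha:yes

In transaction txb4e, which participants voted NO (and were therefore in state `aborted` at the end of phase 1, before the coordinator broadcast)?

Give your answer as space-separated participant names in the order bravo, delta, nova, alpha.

Txn txb4e phase 1: bravo no -> aborted; delta yes -> prepared; nova no -> aborted; alpha no -> aborted

Answer: bravo nova alpha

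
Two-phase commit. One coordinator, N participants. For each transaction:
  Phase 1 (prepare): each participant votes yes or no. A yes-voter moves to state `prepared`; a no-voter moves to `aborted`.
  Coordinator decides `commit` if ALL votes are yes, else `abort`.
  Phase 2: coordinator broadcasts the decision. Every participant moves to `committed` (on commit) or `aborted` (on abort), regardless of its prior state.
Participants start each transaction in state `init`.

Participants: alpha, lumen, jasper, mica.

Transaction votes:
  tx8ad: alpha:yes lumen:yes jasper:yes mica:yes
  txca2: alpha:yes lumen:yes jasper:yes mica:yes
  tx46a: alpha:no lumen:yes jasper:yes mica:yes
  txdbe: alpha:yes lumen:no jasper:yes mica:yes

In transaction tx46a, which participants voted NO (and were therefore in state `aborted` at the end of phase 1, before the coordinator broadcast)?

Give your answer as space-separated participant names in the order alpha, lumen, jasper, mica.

Txn tx46a phase 1: alpha no -> aborted; lumen yes -> prepared; jasper yes -> prepared; mica yes -> prepared

Answer: alpha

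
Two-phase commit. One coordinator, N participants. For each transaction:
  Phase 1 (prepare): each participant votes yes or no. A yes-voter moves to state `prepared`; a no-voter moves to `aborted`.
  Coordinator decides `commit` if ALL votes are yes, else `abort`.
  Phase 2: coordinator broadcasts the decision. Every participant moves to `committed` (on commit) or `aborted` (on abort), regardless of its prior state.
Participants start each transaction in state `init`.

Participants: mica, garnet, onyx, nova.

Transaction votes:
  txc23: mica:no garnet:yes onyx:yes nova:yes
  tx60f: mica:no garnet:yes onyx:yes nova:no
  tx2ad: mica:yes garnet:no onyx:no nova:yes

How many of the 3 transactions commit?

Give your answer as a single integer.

txc23: no from mica -> abort (commits=0)
tx60f: no from mica, nova -> abort (commits=0)
tx2ad: no from garnet, onyx -> abort (commits=0)

Answer: 0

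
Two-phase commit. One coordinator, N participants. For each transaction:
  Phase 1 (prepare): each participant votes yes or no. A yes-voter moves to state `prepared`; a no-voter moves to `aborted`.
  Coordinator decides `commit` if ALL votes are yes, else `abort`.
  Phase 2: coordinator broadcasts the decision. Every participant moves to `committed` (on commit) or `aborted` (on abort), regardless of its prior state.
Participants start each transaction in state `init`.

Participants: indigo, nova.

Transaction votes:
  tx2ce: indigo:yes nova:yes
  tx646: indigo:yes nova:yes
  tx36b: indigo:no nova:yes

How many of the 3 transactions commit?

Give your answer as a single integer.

Answer: 2

Derivation:
tx2ce: all yes -> commit (commits=1)
tx646: all yes -> commit (commits=2)
tx36b: no from indigo -> abort (commits=2)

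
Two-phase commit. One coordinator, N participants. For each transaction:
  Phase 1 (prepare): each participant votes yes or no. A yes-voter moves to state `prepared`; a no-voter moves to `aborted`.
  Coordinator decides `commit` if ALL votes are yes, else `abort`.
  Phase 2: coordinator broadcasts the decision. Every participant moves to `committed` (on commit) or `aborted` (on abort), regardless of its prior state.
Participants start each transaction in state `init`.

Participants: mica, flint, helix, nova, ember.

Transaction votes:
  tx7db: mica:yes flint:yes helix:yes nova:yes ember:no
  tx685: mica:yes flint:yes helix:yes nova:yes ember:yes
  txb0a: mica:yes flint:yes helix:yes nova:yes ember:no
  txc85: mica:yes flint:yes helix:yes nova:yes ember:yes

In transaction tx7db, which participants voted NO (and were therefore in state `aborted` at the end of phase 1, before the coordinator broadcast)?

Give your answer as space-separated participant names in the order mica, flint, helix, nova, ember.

Answer: ember

Derivation:
Txn tx7db phase 1: mica yes -> prepared; flint yes -> prepared; helix yes -> prepared; nova yes -> prepared; ember no -> aborted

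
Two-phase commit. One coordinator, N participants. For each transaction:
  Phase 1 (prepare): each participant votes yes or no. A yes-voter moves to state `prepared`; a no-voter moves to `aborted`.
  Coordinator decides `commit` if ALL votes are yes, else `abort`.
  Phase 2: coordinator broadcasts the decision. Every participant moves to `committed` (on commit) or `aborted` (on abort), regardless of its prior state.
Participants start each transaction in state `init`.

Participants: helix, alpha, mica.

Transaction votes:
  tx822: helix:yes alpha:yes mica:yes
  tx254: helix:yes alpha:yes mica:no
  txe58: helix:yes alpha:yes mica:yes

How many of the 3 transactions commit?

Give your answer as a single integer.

tx822: all yes -> commit (commits=1)
tx254: no from mica -> abort (commits=1)
txe58: all yes -> commit (commits=2)

Answer: 2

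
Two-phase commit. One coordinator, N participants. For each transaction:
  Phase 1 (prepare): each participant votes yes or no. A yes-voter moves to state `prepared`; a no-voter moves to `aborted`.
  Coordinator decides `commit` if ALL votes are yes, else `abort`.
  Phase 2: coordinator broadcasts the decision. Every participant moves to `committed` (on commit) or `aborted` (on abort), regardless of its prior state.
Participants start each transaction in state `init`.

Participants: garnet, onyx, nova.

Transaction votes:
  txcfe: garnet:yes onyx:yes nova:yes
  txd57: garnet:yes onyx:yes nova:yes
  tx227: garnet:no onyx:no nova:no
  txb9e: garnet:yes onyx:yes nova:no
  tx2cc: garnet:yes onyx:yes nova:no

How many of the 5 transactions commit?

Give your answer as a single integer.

Answer: 2

Derivation:
txcfe: all yes -> commit (commits=1)
txd57: all yes -> commit (commits=2)
tx227: no from garnet, onyx, nova -> abort (commits=2)
txb9e: no from nova -> abort (commits=2)
tx2cc: no from nova -> abort (commits=2)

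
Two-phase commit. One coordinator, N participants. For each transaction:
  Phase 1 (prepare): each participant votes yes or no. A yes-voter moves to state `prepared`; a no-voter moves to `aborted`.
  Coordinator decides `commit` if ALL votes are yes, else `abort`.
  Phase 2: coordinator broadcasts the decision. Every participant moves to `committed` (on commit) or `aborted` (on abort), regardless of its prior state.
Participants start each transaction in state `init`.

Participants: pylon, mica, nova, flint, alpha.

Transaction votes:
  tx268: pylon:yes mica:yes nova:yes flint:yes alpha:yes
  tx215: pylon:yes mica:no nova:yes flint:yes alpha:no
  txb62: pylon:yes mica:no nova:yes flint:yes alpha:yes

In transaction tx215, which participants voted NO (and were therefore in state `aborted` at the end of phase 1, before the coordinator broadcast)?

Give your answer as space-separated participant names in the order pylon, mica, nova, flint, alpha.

Answer: mica alpha

Derivation:
Txn tx215 phase 1: pylon yes -> prepared; mica no -> aborted; nova yes -> prepared; flint yes -> prepared; alpha no -> aborted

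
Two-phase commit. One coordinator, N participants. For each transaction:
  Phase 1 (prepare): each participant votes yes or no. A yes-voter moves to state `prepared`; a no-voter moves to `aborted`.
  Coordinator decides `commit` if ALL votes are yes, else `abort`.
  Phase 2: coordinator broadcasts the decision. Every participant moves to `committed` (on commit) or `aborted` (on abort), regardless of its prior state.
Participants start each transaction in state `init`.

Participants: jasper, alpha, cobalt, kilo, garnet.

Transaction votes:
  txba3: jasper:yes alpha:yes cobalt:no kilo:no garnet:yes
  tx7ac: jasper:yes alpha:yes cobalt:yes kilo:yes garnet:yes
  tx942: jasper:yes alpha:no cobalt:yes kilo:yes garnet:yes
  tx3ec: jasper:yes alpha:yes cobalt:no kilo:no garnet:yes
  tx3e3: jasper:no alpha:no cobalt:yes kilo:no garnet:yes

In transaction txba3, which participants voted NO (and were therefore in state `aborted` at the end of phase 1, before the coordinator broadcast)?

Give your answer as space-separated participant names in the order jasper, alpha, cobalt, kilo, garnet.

Answer: cobalt kilo

Derivation:
Txn txba3 phase 1: jasper yes -> prepared; alpha yes -> prepared; cobalt no -> aborted; kilo no -> aborted; garnet yes -> prepared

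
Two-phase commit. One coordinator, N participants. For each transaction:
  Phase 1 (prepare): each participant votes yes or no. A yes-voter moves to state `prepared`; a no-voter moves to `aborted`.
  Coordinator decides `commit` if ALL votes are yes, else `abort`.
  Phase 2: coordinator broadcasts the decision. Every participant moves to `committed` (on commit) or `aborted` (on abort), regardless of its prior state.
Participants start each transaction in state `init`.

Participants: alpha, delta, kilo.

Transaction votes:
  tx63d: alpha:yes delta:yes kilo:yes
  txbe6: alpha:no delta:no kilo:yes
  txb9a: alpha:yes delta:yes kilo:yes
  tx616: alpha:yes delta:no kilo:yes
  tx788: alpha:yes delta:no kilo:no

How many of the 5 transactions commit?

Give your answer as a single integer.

tx63d: all yes -> commit (commits=1)
txbe6: no from alpha, delta -> abort (commits=1)
txb9a: all yes -> commit (commits=2)
tx616: no from delta -> abort (commits=2)
tx788: no from delta, kilo -> abort (commits=2)

Answer: 2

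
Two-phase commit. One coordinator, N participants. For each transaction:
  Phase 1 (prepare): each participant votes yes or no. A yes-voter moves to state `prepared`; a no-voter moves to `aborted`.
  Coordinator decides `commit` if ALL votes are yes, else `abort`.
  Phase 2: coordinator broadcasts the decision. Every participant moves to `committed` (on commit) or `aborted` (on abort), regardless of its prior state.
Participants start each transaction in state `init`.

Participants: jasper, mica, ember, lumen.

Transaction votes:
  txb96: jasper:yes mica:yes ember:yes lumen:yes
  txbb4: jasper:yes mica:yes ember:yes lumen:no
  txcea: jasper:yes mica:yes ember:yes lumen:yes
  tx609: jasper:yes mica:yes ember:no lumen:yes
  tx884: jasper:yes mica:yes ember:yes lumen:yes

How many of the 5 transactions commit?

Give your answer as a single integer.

Answer: 3

Derivation:
txb96: all yes -> commit (commits=1)
txbb4: no from lumen -> abort (commits=1)
txcea: all yes -> commit (commits=2)
tx609: no from ember -> abort (commits=2)
tx884: all yes -> commit (commits=3)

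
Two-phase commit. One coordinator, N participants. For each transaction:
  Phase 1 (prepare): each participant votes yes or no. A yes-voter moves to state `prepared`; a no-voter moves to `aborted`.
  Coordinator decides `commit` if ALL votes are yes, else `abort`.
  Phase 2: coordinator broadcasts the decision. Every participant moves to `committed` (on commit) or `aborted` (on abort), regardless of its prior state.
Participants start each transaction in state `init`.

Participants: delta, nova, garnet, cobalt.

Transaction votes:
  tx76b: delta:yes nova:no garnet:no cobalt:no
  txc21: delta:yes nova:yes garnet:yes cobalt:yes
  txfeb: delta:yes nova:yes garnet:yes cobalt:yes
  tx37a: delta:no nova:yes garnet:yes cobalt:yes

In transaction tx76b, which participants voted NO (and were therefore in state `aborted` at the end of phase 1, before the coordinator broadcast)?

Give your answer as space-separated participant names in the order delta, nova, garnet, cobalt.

Answer: nova garnet cobalt

Derivation:
Txn tx76b phase 1: delta yes -> prepared; nova no -> aborted; garnet no -> aborted; cobalt no -> aborted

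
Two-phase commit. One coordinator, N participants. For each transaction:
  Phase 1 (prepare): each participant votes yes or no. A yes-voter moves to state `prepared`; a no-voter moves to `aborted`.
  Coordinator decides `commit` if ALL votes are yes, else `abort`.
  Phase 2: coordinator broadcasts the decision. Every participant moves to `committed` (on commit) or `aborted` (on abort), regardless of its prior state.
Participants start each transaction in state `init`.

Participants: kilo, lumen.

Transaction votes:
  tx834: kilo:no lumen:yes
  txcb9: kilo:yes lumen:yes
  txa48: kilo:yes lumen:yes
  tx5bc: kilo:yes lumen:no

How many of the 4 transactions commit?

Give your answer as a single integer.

tx834: no from kilo -> abort (commits=0)
txcb9: all yes -> commit (commits=1)
txa48: all yes -> commit (commits=2)
tx5bc: no from lumen -> abort (commits=2)

Answer: 2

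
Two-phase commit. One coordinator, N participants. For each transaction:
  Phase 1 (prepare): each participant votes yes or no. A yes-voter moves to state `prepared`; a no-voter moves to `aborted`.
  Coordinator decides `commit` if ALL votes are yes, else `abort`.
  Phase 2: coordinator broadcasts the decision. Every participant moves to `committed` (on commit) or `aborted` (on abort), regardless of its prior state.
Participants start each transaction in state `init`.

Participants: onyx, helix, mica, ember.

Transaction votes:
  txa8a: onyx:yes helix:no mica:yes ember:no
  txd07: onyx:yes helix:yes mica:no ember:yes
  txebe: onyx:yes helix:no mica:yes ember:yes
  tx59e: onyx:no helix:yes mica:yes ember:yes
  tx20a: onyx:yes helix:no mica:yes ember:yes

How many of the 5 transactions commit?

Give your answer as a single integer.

txa8a: no from helix, ember -> abort (commits=0)
txd07: no from mica -> abort (commits=0)
txebe: no from helix -> abort (commits=0)
tx59e: no from onyx -> abort (commits=0)
tx20a: no from helix -> abort (commits=0)

Answer: 0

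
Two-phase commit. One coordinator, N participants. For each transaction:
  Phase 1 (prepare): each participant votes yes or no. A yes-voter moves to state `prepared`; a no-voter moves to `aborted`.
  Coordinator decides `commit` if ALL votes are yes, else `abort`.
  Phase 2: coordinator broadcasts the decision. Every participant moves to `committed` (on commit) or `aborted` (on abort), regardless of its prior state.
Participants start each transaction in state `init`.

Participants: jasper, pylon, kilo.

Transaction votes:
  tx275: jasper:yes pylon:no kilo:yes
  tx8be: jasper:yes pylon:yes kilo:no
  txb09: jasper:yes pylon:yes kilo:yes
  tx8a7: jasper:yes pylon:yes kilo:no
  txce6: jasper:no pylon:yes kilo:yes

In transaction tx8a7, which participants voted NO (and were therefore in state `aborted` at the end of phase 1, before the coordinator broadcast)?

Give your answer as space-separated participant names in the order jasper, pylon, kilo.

Answer: kilo

Derivation:
Txn tx8a7 phase 1: jasper yes -> prepared; pylon yes -> prepared; kilo no -> aborted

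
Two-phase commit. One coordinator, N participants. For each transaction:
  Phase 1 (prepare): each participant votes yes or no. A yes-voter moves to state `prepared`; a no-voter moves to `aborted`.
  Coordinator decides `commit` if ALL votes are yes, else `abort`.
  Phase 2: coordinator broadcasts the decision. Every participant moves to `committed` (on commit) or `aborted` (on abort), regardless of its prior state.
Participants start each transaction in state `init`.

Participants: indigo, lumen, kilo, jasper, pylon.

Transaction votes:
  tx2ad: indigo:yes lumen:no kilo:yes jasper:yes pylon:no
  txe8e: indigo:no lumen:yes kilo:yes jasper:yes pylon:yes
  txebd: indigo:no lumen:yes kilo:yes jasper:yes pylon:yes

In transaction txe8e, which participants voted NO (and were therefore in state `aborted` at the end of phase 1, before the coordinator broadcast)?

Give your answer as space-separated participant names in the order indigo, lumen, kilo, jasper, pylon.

Answer: indigo

Derivation:
Txn txe8e phase 1: indigo no -> aborted; lumen yes -> prepared; kilo yes -> prepared; jasper yes -> prepared; pylon yes -> prepared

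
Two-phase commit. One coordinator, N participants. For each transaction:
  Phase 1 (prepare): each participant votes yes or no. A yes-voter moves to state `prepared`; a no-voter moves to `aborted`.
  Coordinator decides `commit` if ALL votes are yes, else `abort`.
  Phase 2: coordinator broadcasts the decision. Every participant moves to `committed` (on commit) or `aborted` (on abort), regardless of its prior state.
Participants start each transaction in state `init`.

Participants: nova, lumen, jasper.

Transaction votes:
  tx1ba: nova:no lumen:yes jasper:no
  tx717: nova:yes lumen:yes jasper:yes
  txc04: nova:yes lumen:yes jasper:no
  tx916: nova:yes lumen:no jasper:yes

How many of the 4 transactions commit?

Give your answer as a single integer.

Answer: 1

Derivation:
tx1ba: no from nova, jasper -> abort (commits=0)
tx717: all yes -> commit (commits=1)
txc04: no from jasper -> abort (commits=1)
tx916: no from lumen -> abort (commits=1)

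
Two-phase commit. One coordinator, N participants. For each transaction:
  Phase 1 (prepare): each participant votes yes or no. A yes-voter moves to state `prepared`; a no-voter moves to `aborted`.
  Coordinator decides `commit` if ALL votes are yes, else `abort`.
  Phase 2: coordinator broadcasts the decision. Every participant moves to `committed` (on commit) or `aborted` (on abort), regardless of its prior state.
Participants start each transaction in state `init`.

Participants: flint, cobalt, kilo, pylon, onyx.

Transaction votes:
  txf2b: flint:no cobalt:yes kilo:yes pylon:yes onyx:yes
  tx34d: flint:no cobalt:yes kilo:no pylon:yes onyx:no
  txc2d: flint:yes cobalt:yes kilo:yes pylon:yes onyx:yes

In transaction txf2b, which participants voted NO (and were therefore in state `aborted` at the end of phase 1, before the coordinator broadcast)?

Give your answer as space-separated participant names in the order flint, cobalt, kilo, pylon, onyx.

Txn txf2b phase 1: flint no -> aborted; cobalt yes -> prepared; kilo yes -> prepared; pylon yes -> prepared; onyx yes -> prepared

Answer: flint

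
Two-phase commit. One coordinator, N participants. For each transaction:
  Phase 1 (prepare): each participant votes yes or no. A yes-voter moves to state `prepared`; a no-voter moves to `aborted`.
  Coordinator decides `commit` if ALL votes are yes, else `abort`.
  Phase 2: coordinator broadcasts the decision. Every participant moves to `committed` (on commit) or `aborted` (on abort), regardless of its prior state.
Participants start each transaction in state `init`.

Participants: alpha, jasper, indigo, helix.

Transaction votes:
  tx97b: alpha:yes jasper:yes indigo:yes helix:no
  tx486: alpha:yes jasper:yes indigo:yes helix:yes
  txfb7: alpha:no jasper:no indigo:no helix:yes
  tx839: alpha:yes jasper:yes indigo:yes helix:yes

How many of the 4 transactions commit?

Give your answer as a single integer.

Answer: 2

Derivation:
tx97b: no from helix -> abort (commits=0)
tx486: all yes -> commit (commits=1)
txfb7: no from alpha, jasper, indigo -> abort (commits=1)
tx839: all yes -> commit (commits=2)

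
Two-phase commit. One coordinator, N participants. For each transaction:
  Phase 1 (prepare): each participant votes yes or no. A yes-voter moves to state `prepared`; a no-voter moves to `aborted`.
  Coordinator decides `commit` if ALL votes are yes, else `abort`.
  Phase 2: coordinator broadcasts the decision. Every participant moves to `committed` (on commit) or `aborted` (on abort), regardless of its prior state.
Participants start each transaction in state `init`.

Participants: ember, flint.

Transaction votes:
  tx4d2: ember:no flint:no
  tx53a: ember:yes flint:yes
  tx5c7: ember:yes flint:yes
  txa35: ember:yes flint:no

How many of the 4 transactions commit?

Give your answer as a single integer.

tx4d2: no from ember, flint -> abort (commits=0)
tx53a: all yes -> commit (commits=1)
tx5c7: all yes -> commit (commits=2)
txa35: no from flint -> abort (commits=2)

Answer: 2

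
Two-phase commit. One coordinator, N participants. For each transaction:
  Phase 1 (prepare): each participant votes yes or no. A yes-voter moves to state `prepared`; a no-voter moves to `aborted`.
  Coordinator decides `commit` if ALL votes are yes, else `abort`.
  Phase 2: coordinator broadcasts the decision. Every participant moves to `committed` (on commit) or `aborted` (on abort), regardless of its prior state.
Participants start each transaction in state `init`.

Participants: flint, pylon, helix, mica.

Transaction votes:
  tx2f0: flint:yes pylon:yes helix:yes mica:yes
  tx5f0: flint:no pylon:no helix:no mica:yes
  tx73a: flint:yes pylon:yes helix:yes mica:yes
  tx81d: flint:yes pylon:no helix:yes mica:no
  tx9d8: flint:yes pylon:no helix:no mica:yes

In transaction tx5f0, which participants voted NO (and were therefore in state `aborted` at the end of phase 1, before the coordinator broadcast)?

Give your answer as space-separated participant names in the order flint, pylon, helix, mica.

Answer: flint pylon helix

Derivation:
Txn tx5f0 phase 1: flint no -> aborted; pylon no -> aborted; helix no -> aborted; mica yes -> prepared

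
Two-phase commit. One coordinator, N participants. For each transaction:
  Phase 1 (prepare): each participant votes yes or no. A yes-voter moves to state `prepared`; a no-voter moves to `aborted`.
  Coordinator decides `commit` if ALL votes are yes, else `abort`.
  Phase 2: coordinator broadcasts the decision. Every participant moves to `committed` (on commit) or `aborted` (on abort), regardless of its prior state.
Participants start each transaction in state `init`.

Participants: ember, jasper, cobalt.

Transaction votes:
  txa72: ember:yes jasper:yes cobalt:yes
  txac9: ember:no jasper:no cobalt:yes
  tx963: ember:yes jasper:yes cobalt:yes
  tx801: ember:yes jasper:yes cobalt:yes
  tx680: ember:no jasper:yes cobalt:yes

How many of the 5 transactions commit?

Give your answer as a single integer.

txa72: all yes -> commit (commits=1)
txac9: no from ember, jasper -> abort (commits=1)
tx963: all yes -> commit (commits=2)
tx801: all yes -> commit (commits=3)
tx680: no from ember -> abort (commits=3)

Answer: 3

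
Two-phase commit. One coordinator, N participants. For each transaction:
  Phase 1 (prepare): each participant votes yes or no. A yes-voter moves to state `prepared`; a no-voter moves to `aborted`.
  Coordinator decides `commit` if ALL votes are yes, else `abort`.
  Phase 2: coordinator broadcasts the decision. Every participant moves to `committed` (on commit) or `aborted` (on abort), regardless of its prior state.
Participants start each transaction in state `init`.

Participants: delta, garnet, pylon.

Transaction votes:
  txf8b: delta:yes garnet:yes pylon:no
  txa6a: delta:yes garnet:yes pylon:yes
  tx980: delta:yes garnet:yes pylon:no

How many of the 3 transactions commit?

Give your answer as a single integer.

txf8b: no from pylon -> abort (commits=0)
txa6a: all yes -> commit (commits=1)
tx980: no from pylon -> abort (commits=1)

Answer: 1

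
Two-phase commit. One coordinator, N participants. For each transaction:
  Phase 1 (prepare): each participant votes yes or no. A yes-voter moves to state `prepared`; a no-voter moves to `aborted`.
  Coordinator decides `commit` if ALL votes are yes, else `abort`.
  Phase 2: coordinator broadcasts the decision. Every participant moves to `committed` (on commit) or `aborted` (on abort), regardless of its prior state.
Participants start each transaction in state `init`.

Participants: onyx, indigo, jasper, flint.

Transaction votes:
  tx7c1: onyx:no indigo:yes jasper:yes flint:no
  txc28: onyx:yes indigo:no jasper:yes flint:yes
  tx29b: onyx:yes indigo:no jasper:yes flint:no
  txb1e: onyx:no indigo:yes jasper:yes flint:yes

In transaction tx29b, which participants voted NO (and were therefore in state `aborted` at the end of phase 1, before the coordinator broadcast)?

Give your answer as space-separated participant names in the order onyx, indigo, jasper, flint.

Answer: indigo flint

Derivation:
Txn tx29b phase 1: onyx yes -> prepared; indigo no -> aborted; jasper yes -> prepared; flint no -> aborted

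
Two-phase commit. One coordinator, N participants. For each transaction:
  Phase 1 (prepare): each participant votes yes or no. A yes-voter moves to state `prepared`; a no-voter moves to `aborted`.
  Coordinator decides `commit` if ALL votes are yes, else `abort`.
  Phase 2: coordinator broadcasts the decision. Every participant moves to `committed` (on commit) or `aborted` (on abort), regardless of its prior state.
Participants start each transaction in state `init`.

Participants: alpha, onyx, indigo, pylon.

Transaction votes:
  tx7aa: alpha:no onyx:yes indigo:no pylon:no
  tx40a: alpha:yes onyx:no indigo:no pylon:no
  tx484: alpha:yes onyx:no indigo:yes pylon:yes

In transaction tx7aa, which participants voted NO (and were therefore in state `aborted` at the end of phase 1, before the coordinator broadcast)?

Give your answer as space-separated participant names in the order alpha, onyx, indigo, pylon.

Answer: alpha indigo pylon

Derivation:
Txn tx7aa phase 1: alpha no -> aborted; onyx yes -> prepared; indigo no -> aborted; pylon no -> aborted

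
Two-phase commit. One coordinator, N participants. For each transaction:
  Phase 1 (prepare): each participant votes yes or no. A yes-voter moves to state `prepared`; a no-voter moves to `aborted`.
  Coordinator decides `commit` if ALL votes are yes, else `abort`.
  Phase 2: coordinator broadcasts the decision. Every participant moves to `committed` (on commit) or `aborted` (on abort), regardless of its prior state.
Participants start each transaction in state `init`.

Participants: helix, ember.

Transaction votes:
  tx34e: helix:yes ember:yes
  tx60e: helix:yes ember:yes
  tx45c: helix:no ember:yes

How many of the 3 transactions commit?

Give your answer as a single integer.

Answer: 2

Derivation:
tx34e: all yes -> commit (commits=1)
tx60e: all yes -> commit (commits=2)
tx45c: no from helix -> abort (commits=2)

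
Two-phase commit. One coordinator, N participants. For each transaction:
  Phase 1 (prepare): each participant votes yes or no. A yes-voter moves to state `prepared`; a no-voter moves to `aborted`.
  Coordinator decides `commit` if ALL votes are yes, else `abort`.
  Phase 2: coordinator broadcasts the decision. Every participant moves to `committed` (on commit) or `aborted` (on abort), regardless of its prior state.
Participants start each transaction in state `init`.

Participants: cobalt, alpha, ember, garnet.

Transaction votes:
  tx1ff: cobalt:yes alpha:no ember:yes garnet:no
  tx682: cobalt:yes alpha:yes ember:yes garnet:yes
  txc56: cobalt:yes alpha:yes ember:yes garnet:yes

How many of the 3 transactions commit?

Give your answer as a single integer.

Answer: 2

Derivation:
tx1ff: no from alpha, garnet -> abort (commits=0)
tx682: all yes -> commit (commits=1)
txc56: all yes -> commit (commits=2)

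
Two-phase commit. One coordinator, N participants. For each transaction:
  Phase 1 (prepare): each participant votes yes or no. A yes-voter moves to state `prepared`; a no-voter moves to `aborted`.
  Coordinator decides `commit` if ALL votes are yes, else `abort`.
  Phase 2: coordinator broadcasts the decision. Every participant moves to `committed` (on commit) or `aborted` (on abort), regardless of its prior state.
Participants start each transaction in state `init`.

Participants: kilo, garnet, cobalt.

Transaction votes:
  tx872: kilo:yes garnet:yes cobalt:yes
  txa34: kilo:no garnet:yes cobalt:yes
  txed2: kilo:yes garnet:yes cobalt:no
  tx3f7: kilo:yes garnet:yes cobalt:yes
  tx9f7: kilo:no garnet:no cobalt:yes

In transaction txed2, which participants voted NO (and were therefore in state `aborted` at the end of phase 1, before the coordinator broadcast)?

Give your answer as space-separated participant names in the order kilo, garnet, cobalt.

Txn txed2 phase 1: kilo yes -> prepared; garnet yes -> prepared; cobalt no -> aborted

Answer: cobalt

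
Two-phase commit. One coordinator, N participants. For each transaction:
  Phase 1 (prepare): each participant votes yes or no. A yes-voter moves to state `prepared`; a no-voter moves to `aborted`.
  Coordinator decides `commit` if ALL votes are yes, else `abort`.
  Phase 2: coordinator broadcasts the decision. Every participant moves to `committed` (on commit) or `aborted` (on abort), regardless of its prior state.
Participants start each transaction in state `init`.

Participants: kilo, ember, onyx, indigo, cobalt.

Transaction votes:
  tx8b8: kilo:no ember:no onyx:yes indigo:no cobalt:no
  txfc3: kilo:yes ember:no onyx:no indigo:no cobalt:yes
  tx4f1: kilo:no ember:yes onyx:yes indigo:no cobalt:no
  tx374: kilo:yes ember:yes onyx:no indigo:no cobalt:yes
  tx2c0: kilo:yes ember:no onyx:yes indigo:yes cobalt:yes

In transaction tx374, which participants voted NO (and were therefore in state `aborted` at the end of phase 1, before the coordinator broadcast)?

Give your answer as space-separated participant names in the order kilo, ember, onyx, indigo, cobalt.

Answer: onyx indigo

Derivation:
Txn tx374 phase 1: kilo yes -> prepared; ember yes -> prepared; onyx no -> aborted; indigo no -> aborted; cobalt yes -> prepared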